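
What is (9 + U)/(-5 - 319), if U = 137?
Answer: -73/162 ≈ -0.45062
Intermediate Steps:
(9 + U)/(-5 - 319) = (9 + 137)/(-5 - 319) = 146/(-324) = 146*(-1/324) = -73/162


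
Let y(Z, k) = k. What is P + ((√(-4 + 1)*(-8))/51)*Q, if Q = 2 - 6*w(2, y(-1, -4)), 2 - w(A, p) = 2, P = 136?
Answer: 136 - 16*I*√3/51 ≈ 136.0 - 0.54339*I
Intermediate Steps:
w(A, p) = 0 (w(A, p) = 2 - 1*2 = 2 - 2 = 0)
Q = 2 (Q = 2 - 6*0 = 2 + 0 = 2)
P + ((√(-4 + 1)*(-8))/51)*Q = 136 + ((√(-4 + 1)*(-8))/51)*2 = 136 + ((√(-3)*(-8))*(1/51))*2 = 136 + (((I*√3)*(-8))*(1/51))*2 = 136 + (-8*I*√3*(1/51))*2 = 136 - 8*I*√3/51*2 = 136 - 16*I*√3/51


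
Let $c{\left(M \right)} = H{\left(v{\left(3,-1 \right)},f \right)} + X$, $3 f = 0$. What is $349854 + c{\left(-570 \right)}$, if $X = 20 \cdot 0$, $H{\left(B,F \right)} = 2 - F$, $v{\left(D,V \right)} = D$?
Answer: $349856$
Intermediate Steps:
$f = 0$ ($f = \frac{1}{3} \cdot 0 = 0$)
$X = 0$
$c{\left(M \right)} = 2$ ($c{\left(M \right)} = \left(2 - 0\right) + 0 = \left(2 + 0\right) + 0 = 2 + 0 = 2$)
$349854 + c{\left(-570 \right)} = 349854 + 2 = 349856$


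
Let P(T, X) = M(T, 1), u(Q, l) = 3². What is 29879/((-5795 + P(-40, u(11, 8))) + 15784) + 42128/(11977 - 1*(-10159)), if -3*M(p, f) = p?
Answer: 406042441/83029369 ≈ 4.8904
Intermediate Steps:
M(p, f) = -p/3
u(Q, l) = 9
P(T, X) = -T/3
29879/((-5795 + P(-40, u(11, 8))) + 15784) + 42128/(11977 - 1*(-10159)) = 29879/((-5795 - ⅓*(-40)) + 15784) + 42128/(11977 - 1*(-10159)) = 29879/((-5795 + 40/3) + 15784) + 42128/(11977 + 10159) = 29879/(-17345/3 + 15784) + 42128/22136 = 29879/(30007/3) + 42128*(1/22136) = 29879*(3/30007) + 5266/2767 = 89637/30007 + 5266/2767 = 406042441/83029369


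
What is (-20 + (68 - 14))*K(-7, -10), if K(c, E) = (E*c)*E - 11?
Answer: -24174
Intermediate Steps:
K(c, E) = -11 + c*E**2 (K(c, E) = c*E**2 - 11 = -11 + c*E**2)
(-20 + (68 - 14))*K(-7, -10) = (-20 + (68 - 14))*(-11 - 7*(-10)**2) = (-20 + 54)*(-11 - 7*100) = 34*(-11 - 700) = 34*(-711) = -24174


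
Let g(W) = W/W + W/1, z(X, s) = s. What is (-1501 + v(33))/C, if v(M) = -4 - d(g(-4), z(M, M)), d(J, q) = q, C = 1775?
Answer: -1538/1775 ≈ -0.86648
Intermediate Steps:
g(W) = 1 + W (g(W) = 1 + W*1 = 1 + W)
v(M) = -4 - M
(-1501 + v(33))/C = (-1501 + (-4 - 1*33))/1775 = (-1501 + (-4 - 33))*(1/1775) = (-1501 - 37)*(1/1775) = -1538*1/1775 = -1538/1775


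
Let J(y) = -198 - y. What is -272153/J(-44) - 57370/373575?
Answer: 2904592057/1643730 ≈ 1767.1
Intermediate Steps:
-272153/J(-44) - 57370/373575 = -272153/(-198 - 1*(-44)) - 57370/373575 = -272153/(-198 + 44) - 57370*1/373575 = -272153/(-154) - 11474/74715 = -272153*(-1/154) - 11474/74715 = 38879/22 - 11474/74715 = 2904592057/1643730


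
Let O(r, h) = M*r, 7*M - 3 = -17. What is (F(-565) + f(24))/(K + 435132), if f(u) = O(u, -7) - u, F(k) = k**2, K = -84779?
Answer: 319153/350353 ≈ 0.91095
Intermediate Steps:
M = -2 (M = 3/7 + (1/7)*(-17) = 3/7 - 17/7 = -2)
O(r, h) = -2*r
f(u) = -3*u (f(u) = -2*u - u = -3*u)
(F(-565) + f(24))/(K + 435132) = ((-565)**2 - 3*24)/(-84779 + 435132) = (319225 - 72)/350353 = 319153*(1/350353) = 319153/350353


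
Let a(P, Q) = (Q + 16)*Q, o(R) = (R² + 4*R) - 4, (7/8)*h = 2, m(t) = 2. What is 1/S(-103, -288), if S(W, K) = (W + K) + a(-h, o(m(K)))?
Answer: -1/199 ≈ -0.0050251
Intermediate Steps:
h = 16/7 (h = (8/7)*2 = 16/7 ≈ 2.2857)
o(R) = -4 + R² + 4*R
a(P, Q) = Q*(16 + Q) (a(P, Q) = (16 + Q)*Q = Q*(16 + Q))
S(W, K) = 192 + K + W (S(W, K) = (W + K) + (-4 + 2² + 4*2)*(16 + (-4 + 2² + 4*2)) = (K + W) + (-4 + 4 + 8)*(16 + (-4 + 4 + 8)) = (K + W) + 8*(16 + 8) = (K + W) + 8*24 = (K + W) + 192 = 192 + K + W)
1/S(-103, -288) = 1/(192 - 288 - 103) = 1/(-199) = -1/199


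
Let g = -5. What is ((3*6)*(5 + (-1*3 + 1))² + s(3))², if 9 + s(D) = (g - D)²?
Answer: 47089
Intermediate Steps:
s(D) = -9 + (-5 - D)²
((3*6)*(5 + (-1*3 + 1))² + s(3))² = ((3*6)*(5 + (-1*3 + 1))² + (-9 + (5 + 3)²))² = (18*(5 + (-3 + 1))² + (-9 + 8²))² = (18*(5 - 2)² + (-9 + 64))² = (18*3² + 55)² = (18*9 + 55)² = (162 + 55)² = 217² = 47089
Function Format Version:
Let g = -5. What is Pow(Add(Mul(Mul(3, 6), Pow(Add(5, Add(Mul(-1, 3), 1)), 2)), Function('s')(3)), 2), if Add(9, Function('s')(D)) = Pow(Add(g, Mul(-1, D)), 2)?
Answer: 47089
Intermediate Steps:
Function('s')(D) = Add(-9, Pow(Add(-5, Mul(-1, D)), 2))
Pow(Add(Mul(Mul(3, 6), Pow(Add(5, Add(Mul(-1, 3), 1)), 2)), Function('s')(3)), 2) = Pow(Add(Mul(Mul(3, 6), Pow(Add(5, Add(Mul(-1, 3), 1)), 2)), Add(-9, Pow(Add(5, 3), 2))), 2) = Pow(Add(Mul(18, Pow(Add(5, Add(-3, 1)), 2)), Add(-9, Pow(8, 2))), 2) = Pow(Add(Mul(18, Pow(Add(5, -2), 2)), Add(-9, 64)), 2) = Pow(Add(Mul(18, Pow(3, 2)), 55), 2) = Pow(Add(Mul(18, 9), 55), 2) = Pow(Add(162, 55), 2) = Pow(217, 2) = 47089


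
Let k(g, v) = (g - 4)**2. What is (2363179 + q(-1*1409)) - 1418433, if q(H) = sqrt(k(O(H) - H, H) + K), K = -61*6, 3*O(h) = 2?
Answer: 944746 + sqrt(17779795)/3 ≈ 9.4615e+5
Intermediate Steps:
O(h) = 2/3 (O(h) = (1/3)*2 = 2/3)
K = -366
k(g, v) = (-4 + g)**2
q(H) = sqrt(-366 + (-10/3 - H)**2) (q(H) = sqrt((-4 + (2/3 - H))**2 - 366) = sqrt((-10/3 - H)**2 - 366) = sqrt(-366 + (-10/3 - H)**2))
(2363179 + q(-1*1409)) - 1418433 = (2363179 + sqrt(-3294 + (10 + 3*(-1*1409))**2)/3) - 1418433 = (2363179 + sqrt(-3294 + (10 + 3*(-1409))**2)/3) - 1418433 = (2363179 + sqrt(-3294 + (10 - 4227)**2)/3) - 1418433 = (2363179 + sqrt(-3294 + (-4217)**2)/3) - 1418433 = (2363179 + sqrt(-3294 + 17783089)/3) - 1418433 = (2363179 + sqrt(17779795)/3) - 1418433 = 944746 + sqrt(17779795)/3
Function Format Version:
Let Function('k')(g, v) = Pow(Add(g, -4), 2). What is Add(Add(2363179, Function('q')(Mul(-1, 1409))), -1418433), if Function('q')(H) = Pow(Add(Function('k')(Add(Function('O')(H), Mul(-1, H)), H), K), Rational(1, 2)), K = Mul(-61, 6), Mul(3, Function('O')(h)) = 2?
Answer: Add(944746, Mul(Rational(1, 3), Pow(17779795, Rational(1, 2)))) ≈ 9.4615e+5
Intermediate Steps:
Function('O')(h) = Rational(2, 3) (Function('O')(h) = Mul(Rational(1, 3), 2) = Rational(2, 3))
K = -366
Function('k')(g, v) = Pow(Add(-4, g), 2)
Function('q')(H) = Pow(Add(-366, Pow(Add(Rational(-10, 3), Mul(-1, H)), 2)), Rational(1, 2)) (Function('q')(H) = Pow(Add(Pow(Add(-4, Add(Rational(2, 3), Mul(-1, H))), 2), -366), Rational(1, 2)) = Pow(Add(Pow(Add(Rational(-10, 3), Mul(-1, H)), 2), -366), Rational(1, 2)) = Pow(Add(-366, Pow(Add(Rational(-10, 3), Mul(-1, H)), 2)), Rational(1, 2)))
Add(Add(2363179, Function('q')(Mul(-1, 1409))), -1418433) = Add(Add(2363179, Mul(Rational(1, 3), Pow(Add(-3294, Pow(Add(10, Mul(3, Mul(-1, 1409))), 2)), Rational(1, 2)))), -1418433) = Add(Add(2363179, Mul(Rational(1, 3), Pow(Add(-3294, Pow(Add(10, Mul(3, -1409)), 2)), Rational(1, 2)))), -1418433) = Add(Add(2363179, Mul(Rational(1, 3), Pow(Add(-3294, Pow(Add(10, -4227), 2)), Rational(1, 2)))), -1418433) = Add(Add(2363179, Mul(Rational(1, 3), Pow(Add(-3294, Pow(-4217, 2)), Rational(1, 2)))), -1418433) = Add(Add(2363179, Mul(Rational(1, 3), Pow(Add(-3294, 17783089), Rational(1, 2)))), -1418433) = Add(Add(2363179, Mul(Rational(1, 3), Pow(17779795, Rational(1, 2)))), -1418433) = Add(944746, Mul(Rational(1, 3), Pow(17779795, Rational(1, 2))))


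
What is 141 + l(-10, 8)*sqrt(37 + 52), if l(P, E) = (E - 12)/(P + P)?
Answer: 141 + sqrt(89)/5 ≈ 142.89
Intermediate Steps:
l(P, E) = (-12 + E)/(2*P) (l(P, E) = (-12 + E)/((2*P)) = (-12 + E)*(1/(2*P)) = (-12 + E)/(2*P))
141 + l(-10, 8)*sqrt(37 + 52) = 141 + ((1/2)*(-12 + 8)/(-10))*sqrt(37 + 52) = 141 + ((1/2)*(-1/10)*(-4))*sqrt(89) = 141 + sqrt(89)/5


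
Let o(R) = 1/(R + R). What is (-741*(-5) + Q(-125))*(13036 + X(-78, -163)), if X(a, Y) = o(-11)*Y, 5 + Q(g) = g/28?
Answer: 29692668625/616 ≈ 4.8202e+7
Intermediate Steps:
Q(g) = -5 + g/28
o(R) = 1/(2*R)
X(a, Y) = -Y/22 (X(a, Y) = ((1/2)/(-11))*Y = ((1/2)*(-1/11))*Y = -Y/22)
(-741*(-5) + Q(-125))*(13036 + X(-78, -163)) = (-741*(-5) + (-5 + (1/28)*(-125)))*(13036 - 1/22*(-163)) = (3705 + (-5 - 125/28))*(13036 + 163/22) = (3705 - 265/28)*(286955/22) = (103475/28)*(286955/22) = 29692668625/616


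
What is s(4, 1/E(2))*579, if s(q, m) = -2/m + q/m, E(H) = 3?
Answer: 3474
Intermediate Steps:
s(4, 1/E(2))*579 = ((-2 + 4)/(1/3))*579 = (2/(⅓))*579 = (3*2)*579 = 6*579 = 3474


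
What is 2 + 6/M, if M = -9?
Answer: 4/3 ≈ 1.3333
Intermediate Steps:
2 + 6/M = 2 + 6/(-9) = 2 - ⅑*6 = 2 - ⅔ = 4/3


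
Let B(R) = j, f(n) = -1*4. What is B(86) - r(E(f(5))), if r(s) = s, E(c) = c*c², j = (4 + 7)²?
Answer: 185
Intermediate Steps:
f(n) = -4
j = 121 (j = 11² = 121)
B(R) = 121
E(c) = c³
B(86) - r(E(f(5))) = 121 - 1*(-4)³ = 121 - 1*(-64) = 121 + 64 = 185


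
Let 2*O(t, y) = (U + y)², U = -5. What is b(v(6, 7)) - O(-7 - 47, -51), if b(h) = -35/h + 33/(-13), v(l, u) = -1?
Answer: -19962/13 ≈ -1535.5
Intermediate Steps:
b(h) = -33/13 - 35/h (b(h) = -35/h + 33*(-1/13) = -35/h - 33/13 = -33/13 - 35/h)
O(t, y) = (-5 + y)²/2
b(v(6, 7)) - O(-7 - 47, -51) = (-33/13 - 35/(-1)) - (-5 - 51)²/2 = (-33/13 - 35*(-1)) - (-56)²/2 = (-33/13 + 35) - 3136/2 = 422/13 - 1*1568 = 422/13 - 1568 = -19962/13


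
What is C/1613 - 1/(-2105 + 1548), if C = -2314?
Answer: -1287285/898441 ≈ -1.4328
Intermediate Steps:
C/1613 - 1/(-2105 + 1548) = -2314/1613 - 1/(-2105 + 1548) = -2314*1/1613 - 1/(-557) = -2314/1613 - 1*(-1/557) = -2314/1613 + 1/557 = -1287285/898441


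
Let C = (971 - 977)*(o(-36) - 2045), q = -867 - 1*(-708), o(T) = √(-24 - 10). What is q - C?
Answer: -12429 + 6*I*√34 ≈ -12429.0 + 34.986*I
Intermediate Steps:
o(T) = I*√34 (o(T) = √(-34) = I*√34)
q = -159 (q = -867 + 708 = -159)
C = 12270 - 6*I*√34 (C = (971 - 977)*(I*√34 - 2045) = -6*(-2045 + I*√34) = 12270 - 6*I*√34 ≈ 12270.0 - 34.986*I)
q - C = -159 - (12270 - 6*I*√34) = -159 + (-12270 + 6*I*√34) = -12429 + 6*I*√34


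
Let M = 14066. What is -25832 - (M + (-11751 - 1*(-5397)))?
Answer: -33544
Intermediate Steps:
-25832 - (M + (-11751 - 1*(-5397))) = -25832 - (14066 + (-11751 - 1*(-5397))) = -25832 - (14066 + (-11751 + 5397)) = -25832 - (14066 - 6354) = -25832 - 1*7712 = -25832 - 7712 = -33544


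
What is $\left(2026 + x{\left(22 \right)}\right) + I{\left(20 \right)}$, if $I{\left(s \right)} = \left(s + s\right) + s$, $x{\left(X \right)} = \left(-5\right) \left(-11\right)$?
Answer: $2141$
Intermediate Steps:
$x{\left(X \right)} = 55$
$I{\left(s \right)} = 3 s$ ($I{\left(s \right)} = 2 s + s = 3 s$)
$\left(2026 + x{\left(22 \right)}\right) + I{\left(20 \right)} = \left(2026 + 55\right) + 3 \cdot 20 = 2081 + 60 = 2141$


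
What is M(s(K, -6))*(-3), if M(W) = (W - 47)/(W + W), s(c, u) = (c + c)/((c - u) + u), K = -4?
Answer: 135/4 ≈ 33.750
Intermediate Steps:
s(c, u) = 2 (s(c, u) = (2*c)/c = 2)
M(W) = (-47 + W)/(2*W) (M(W) = (-47 + W)/((2*W)) = (-47 + W)*(1/(2*W)) = (-47 + W)/(2*W))
M(s(K, -6))*(-3) = ((1/2)*(-47 + 2)/2)*(-3) = ((1/2)*(1/2)*(-45))*(-3) = -45/4*(-3) = 135/4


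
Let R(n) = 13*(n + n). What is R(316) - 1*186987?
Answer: -178771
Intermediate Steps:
R(n) = 26*n (R(n) = 13*(2*n) = 26*n)
R(316) - 1*186987 = 26*316 - 1*186987 = 8216 - 186987 = -178771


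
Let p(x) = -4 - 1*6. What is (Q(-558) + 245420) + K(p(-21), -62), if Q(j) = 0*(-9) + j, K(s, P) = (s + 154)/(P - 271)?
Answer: 9059878/37 ≈ 2.4486e+5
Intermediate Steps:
p(x) = -10 (p(x) = -4 - 6 = -10)
K(s, P) = (154 + s)/(-271 + P)
Q(j) = j (Q(j) = 0 + j = j)
(Q(-558) + 245420) + K(p(-21), -62) = (-558 + 245420) + (154 - 10)/(-271 - 62) = 244862 + 144/(-333) = 244862 - 1/333*144 = 244862 - 16/37 = 9059878/37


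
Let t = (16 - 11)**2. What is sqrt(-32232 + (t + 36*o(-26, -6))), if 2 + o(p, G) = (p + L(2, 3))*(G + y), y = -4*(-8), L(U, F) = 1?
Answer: I*sqrt(55679) ≈ 235.96*I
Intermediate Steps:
y = 32
t = 25 (t = 5**2 = 25)
o(p, G) = -2 + (1 + p)*(32 + G) (o(p, G) = -2 + (p + 1)*(G + 32) = -2 + (1 + p)*(32 + G))
sqrt(-32232 + (t + 36*o(-26, -6))) = sqrt(-32232 + (25 + 36*(30 - 6 + 32*(-26) - 6*(-26)))) = sqrt(-32232 + (25 + 36*(30 - 6 - 832 + 156))) = sqrt(-32232 + (25 + 36*(-652))) = sqrt(-32232 + (25 - 23472)) = sqrt(-32232 - 23447) = sqrt(-55679) = I*sqrt(55679)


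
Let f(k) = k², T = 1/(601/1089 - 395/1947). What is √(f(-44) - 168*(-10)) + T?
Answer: 64251/22424 + 4*√226 ≈ 62.998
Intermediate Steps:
T = 64251/22424 (T = 1/(601*(1/1089) - 395*1/1947) = 1/(601/1089 - 395/1947) = 1/(22424/64251) = 64251/22424 ≈ 2.8653)
√(f(-44) - 168*(-10)) + T = √((-44)² - 168*(-10)) + 64251/22424 = √(1936 + 1680) + 64251/22424 = √3616 + 64251/22424 = 4*√226 + 64251/22424 = 64251/22424 + 4*√226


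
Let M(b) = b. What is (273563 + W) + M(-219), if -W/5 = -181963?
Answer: 1183159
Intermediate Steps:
W = 909815 (W = -5*(-181963) = 909815)
(273563 + W) + M(-219) = (273563 + 909815) - 219 = 1183378 - 219 = 1183159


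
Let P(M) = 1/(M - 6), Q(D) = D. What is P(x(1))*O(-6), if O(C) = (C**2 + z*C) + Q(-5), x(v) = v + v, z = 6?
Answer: 5/4 ≈ 1.2500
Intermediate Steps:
x(v) = 2*v
P(M) = 1/(-6 + M)
O(C) = -5 + C**2 + 6*C (O(C) = (C**2 + 6*C) - 5 = -5 + C**2 + 6*C)
P(x(1))*O(-6) = (-5 + (-6)**2 + 6*(-6))/(-6 + 2*1) = (-5 + 36 - 36)/(-6 + 2) = -5/(-4) = -1/4*(-5) = 5/4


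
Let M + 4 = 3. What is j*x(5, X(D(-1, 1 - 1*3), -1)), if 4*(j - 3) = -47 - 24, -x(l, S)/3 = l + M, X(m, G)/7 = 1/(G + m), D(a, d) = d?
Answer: 177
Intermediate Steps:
X(m, G) = 7/(G + m)
M = -1 (M = -4 + 3 = -1)
x(l, S) = 3 - 3*l (x(l, S) = -3*(l - 1) = -3*(-1 + l) = 3 - 3*l)
j = -59/4 (j = 3 + (-47 - 24)/4 = 3 + (¼)*(-71) = 3 - 71/4 = -59/4 ≈ -14.750)
j*x(5, X(D(-1, 1 - 1*3), -1)) = -59*(3 - 3*5)/4 = -59*(3 - 15)/4 = -59/4*(-12) = 177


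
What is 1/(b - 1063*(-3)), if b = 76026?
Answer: 1/79215 ≈ 1.2624e-5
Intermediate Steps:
1/(b - 1063*(-3)) = 1/(76026 - 1063*(-3)) = 1/(76026 + 3189) = 1/79215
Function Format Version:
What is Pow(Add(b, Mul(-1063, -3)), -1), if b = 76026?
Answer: Rational(1, 79215) ≈ 1.2624e-5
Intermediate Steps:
Pow(Add(b, Mul(-1063, -3)), -1) = Pow(Add(76026, Mul(-1063, -3)), -1) = Pow(Add(76026, 3189), -1) = Pow(79215, -1) = Rational(1, 79215)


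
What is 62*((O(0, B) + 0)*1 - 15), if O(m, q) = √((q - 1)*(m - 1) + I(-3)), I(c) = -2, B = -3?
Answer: -930 + 62*√2 ≈ -842.32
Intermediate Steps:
O(m, q) = √(-2 + (-1 + m)*(-1 + q)) (O(m, q) = √((q - 1)*(m - 1) - 2) = √((-1 + q)*(-1 + m) - 2) = √((-1 + m)*(-1 + q) - 2) = √(-2 + (-1 + m)*(-1 + q)))
62*((O(0, B) + 0)*1 - 15) = 62*((√(-1 - 1*0 - 1*(-3) + 0*(-3)) + 0)*1 - 15) = 62*((√(-1 + 0 + 3 + 0) + 0)*1 - 15) = 62*((√2 + 0)*1 - 15) = 62*(√2*1 - 15) = 62*(√2 - 15) = 62*(-15 + √2) = -930 + 62*√2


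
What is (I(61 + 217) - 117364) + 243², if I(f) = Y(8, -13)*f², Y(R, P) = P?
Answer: -1063007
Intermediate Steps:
I(f) = -13*f²
(I(61 + 217) - 117364) + 243² = (-13*(61 + 217)² - 117364) + 243² = (-13*278² - 117364) + 59049 = (-13*77284 - 117364) + 59049 = (-1004692 - 117364) + 59049 = -1122056 + 59049 = -1063007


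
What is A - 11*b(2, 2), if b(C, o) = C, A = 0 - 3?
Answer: -25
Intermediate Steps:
A = -3
A - 11*b(2, 2) = -3 - 11*2 = -3 - 22 = -25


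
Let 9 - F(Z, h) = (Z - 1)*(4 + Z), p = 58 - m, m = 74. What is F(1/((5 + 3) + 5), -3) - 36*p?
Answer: 99501/169 ≈ 588.76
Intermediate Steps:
p = -16 (p = 58 - 1*74 = 58 - 74 = -16)
F(Z, h) = 9 - (-1 + Z)*(4 + Z) (F(Z, h) = 9 - (Z - 1)*(4 + Z) = 9 - (-1 + Z)*(4 + Z))
F(1/((5 + 3) + 5), -3) - 36*p = (13 - (1/((5 + 3) + 5))² - 3/((5 + 3) + 5)) - 36*(-16) = (13 - (1/(8 + 5))² - 3/(8 + 5)) + 576 = (13 - (1/13)² - 3/13) + 576 = (13 - (1/13)² - 3*1/13) + 576 = (13 - 1*1/169 - 3/13) + 576 = (13 - 1/169 - 3/13) + 576 = 2157/169 + 576 = 99501/169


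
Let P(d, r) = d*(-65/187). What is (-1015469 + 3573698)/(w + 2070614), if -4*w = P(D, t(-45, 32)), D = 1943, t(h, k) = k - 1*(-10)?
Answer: 637851764/516315189 ≈ 1.2354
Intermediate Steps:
t(h, k) = 10 + k (t(h, k) = k + 10 = 10 + k)
P(d, r) = -65*d/187 (P(d, r) = d*(-65*1/187) = d*(-65/187) = -65*d/187)
w = 126295/748 (w = -(-65)*1943/748 = -¼*(-126295/187) = 126295/748 ≈ 168.84)
(-1015469 + 3573698)/(w + 2070614) = (-1015469 + 3573698)/(126295/748 + 2070614) = 2558229/(1548945567/748) = 2558229*(748/1548945567) = 637851764/516315189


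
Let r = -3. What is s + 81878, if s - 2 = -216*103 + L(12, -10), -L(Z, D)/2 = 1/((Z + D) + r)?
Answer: 59634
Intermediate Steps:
L(Z, D) = -2/(-3 + D + Z) (L(Z, D) = -2/((Z + D) - 3) = -2/((D + Z) - 3) = -2/(-3 + D + Z))
s = -22244 (s = 2 + (-216*103 - 2/(-3 - 10 + 12)) = 2 + (-22248 - 2/(-1)) = 2 + (-22248 - 2*(-1)) = 2 + (-22248 + 2) = 2 - 22246 = -22244)
s + 81878 = -22244 + 81878 = 59634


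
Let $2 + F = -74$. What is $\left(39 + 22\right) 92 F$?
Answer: $-426512$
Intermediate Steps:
$F = -76$ ($F = -2 - 74 = -76$)
$\left(39 + 22\right) 92 F = \left(39 + 22\right) 92 \left(-76\right) = 61 \cdot 92 \left(-76\right) = 5612 \left(-76\right) = -426512$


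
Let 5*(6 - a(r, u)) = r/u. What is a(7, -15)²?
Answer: 208849/5625 ≈ 37.129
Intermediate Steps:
a(r, u) = 6 - r/(5*u)
a(7, -15)² = (6 - ⅕*7/(-15))² = (6 - ⅕*7*(-1/15))² = (6 + 7/75)² = (457/75)² = 208849/5625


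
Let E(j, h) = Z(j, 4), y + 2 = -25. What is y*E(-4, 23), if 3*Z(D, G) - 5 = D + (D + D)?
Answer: 63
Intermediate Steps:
y = -27 (y = -2 - 25 = -27)
Z(D, G) = 5/3 + D (Z(D, G) = 5/3 + (D + (D + D))/3 = 5/3 + (D + 2*D)/3 = 5/3 + (3*D)/3 = 5/3 + D)
E(j, h) = 5/3 + j
y*E(-4, 23) = -27*(5/3 - 4) = -27*(-7/3) = 63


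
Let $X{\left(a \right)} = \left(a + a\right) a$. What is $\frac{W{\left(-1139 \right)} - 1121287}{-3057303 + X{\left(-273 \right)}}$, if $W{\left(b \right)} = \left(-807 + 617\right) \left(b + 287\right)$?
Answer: $\frac{959407}{2908245} \approx 0.32989$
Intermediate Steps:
$X{\left(a \right)} = 2 a^{2}$ ($X{\left(a \right)} = 2 a a = 2 a^{2}$)
$W{\left(b \right)} = -54530 - 190 b$ ($W{\left(b \right)} = - 190 \left(287 + b\right) = -54530 - 190 b$)
$\frac{W{\left(-1139 \right)} - 1121287}{-3057303 + X{\left(-273 \right)}} = \frac{\left(-54530 - -216410\right) - 1121287}{-3057303 + 2 \left(-273\right)^{2}} = \frac{\left(-54530 + 216410\right) - 1121287}{-3057303 + 2 \cdot 74529} = \frac{161880 - 1121287}{-3057303 + 149058} = - \frac{959407}{-2908245} = \left(-959407\right) \left(- \frac{1}{2908245}\right) = \frac{959407}{2908245}$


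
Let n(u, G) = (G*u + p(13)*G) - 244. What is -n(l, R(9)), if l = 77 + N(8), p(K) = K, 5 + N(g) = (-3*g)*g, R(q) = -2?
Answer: 30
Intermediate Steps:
N(g) = -5 - 3*g² (N(g) = -5 + (-3*g)*g = -5 - 3*g²)
l = -120 (l = 77 + (-5 - 3*8²) = 77 + (-5 - 3*64) = 77 + (-5 - 192) = 77 - 197 = -120)
n(u, G) = -244 + 13*G + G*u (n(u, G) = (G*u + 13*G) - 244 = (13*G + G*u) - 244 = -244 + 13*G + G*u)
-n(l, R(9)) = -(-244 + 13*(-2) - 2*(-120)) = -(-244 - 26 + 240) = -1*(-30) = 30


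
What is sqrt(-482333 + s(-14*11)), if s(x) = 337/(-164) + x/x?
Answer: I*sqrt(3243214185)/82 ≈ 694.5*I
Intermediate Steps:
s(x) = -173/164 (s(x) = 337*(-1/164) + 1 = -337/164 + 1 = -173/164)
sqrt(-482333 + s(-14*11)) = sqrt(-482333 - 173/164) = sqrt(-79102785/164) = I*sqrt(3243214185)/82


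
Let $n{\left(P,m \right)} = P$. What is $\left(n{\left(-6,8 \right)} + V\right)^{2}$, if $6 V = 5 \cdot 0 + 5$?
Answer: $\frac{961}{36} \approx 26.694$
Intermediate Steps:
$V = \frac{5}{6}$ ($V = \frac{5 \cdot 0 + 5}{6} = \frac{0 + 5}{6} = \frac{1}{6} \cdot 5 = \frac{5}{6} \approx 0.83333$)
$\left(n{\left(-6,8 \right)} + V\right)^{2} = \left(-6 + \frac{5}{6}\right)^{2} = \left(- \frac{31}{6}\right)^{2} = \frac{961}{36}$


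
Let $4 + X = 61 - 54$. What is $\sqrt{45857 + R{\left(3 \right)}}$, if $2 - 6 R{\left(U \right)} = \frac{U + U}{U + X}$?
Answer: $\frac{\sqrt{1650858}}{6} \approx 214.14$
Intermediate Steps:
$X = 3$ ($X = -4 + \left(61 - 54\right) = -4 + 7 = 3$)
$R{\left(U \right)} = \frac{1}{3} - \frac{U}{3 \left(3 + U\right)}$ ($R{\left(U \right)} = \frac{1}{3} - \frac{\left(U + U\right) \frac{1}{U + 3}}{6} = \frac{1}{3} - \frac{2 U \frac{1}{3 + U}}{6} = \frac{1}{3} - \frac{U}{3 \left(3 + U\right)}$)
$\sqrt{45857 + R{\left(3 \right)}} = \sqrt{45857 + \frac{1}{3 + 3}} = \sqrt{45857 + \frac{1}{6}} = \sqrt{\frac{275143}{6}} = \frac{\sqrt{1650858}}{6}$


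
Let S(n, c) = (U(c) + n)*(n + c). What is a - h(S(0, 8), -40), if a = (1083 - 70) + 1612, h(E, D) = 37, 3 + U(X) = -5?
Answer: 2588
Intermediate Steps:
U(X) = -8 (U(X) = -3 - 5 = -8)
S(n, c) = (-8 + n)*(c + n) (S(n, c) = (-8 + n)*(n + c) = (-8 + n)*(c + n))
a = 2625 (a = 1013 + 1612 = 2625)
a - h(S(0, 8), -40) = 2625 - 1*37 = 2625 - 37 = 2588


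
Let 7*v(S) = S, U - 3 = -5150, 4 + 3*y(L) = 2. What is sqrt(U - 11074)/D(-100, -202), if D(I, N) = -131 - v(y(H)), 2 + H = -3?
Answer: -21*I*sqrt(16221)/2749 ≈ -0.97293*I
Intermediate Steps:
H = -5 (H = -2 - 3 = -5)
y(L) = -2/3 (y(L) = -4/3 + (1/3)*2 = -4/3 + 2/3 = -2/3)
U = -5147 (U = 3 - 5150 = -5147)
v(S) = S/7
D(I, N) = -2749/21 (D(I, N) = -131 - (-2)/(7*3) = -131 - 1*(-2/21) = -131 + 2/21 = -2749/21)
sqrt(U - 11074)/D(-100, -202) = sqrt(-5147 - 11074)/(-2749/21) = sqrt(-16221)*(-21/2749) = (I*sqrt(16221))*(-21/2749) = -21*I*sqrt(16221)/2749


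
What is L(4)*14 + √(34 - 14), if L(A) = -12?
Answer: -168 + 2*√5 ≈ -163.53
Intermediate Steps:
L(4)*14 + √(34 - 14) = -12*14 + √(34 - 14) = -168 + √20 = -168 + 2*√5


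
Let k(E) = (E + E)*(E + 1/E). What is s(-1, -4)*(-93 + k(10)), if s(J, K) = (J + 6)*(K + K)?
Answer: -4360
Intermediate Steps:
s(J, K) = 2*K*(6 + J) (s(J, K) = (6 + J)*(2*K) = 2*K*(6 + J))
k(E) = 2*E*(E + 1/E) (k(E) = (2*E)*(E + 1/E) = 2*E*(E + 1/E))
s(-1, -4)*(-93 + k(10)) = (2*(-4)*(6 - 1))*(-93 + (2 + 2*10²)) = (2*(-4)*5)*(-93 + (2 + 2*100)) = -40*(-93 + (2 + 200)) = -40*(-93 + 202) = -40*109 = -4360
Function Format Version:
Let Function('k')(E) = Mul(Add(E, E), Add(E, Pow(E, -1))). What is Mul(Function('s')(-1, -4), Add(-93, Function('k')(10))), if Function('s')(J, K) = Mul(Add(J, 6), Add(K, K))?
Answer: -4360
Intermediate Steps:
Function('s')(J, K) = Mul(2, K, Add(6, J)) (Function('s')(J, K) = Mul(Add(6, J), Mul(2, K)) = Mul(2, K, Add(6, J)))
Function('k')(E) = Mul(2, E, Add(E, Pow(E, -1))) (Function('k')(E) = Mul(Mul(2, E), Add(E, Pow(E, -1))) = Mul(2, E, Add(E, Pow(E, -1))))
Mul(Function('s')(-1, -4), Add(-93, Function('k')(10))) = Mul(Mul(2, -4, Add(6, -1)), Add(-93, Add(2, Mul(2, Pow(10, 2))))) = Mul(Mul(2, -4, 5), Add(-93, Add(2, Mul(2, 100)))) = Mul(-40, Add(-93, Add(2, 200))) = Mul(-40, Add(-93, 202)) = Mul(-40, 109) = -4360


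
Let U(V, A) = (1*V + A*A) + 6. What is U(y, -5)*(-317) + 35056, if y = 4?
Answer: 23961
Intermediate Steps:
U(V, A) = 6 + V + A² (U(V, A) = (V + A²) + 6 = 6 + V + A²)
U(y, -5)*(-317) + 35056 = (6 + 4 + (-5)²)*(-317) + 35056 = (6 + 4 + 25)*(-317) + 35056 = 35*(-317) + 35056 = -11095 + 35056 = 23961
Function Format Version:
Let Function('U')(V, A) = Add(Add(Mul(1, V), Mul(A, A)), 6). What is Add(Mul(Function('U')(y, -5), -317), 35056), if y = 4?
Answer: 23961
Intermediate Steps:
Function('U')(V, A) = Add(6, V, Pow(A, 2)) (Function('U')(V, A) = Add(Add(V, Pow(A, 2)), 6) = Add(6, V, Pow(A, 2)))
Add(Mul(Function('U')(y, -5), -317), 35056) = Add(Mul(Add(6, 4, Pow(-5, 2)), -317), 35056) = Add(Mul(Add(6, 4, 25), -317), 35056) = Add(Mul(35, -317), 35056) = Add(-11095, 35056) = 23961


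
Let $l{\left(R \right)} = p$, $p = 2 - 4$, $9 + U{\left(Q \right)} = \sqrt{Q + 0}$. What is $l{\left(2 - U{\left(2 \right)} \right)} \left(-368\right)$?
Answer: $736$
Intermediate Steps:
$U{\left(Q \right)} = -9 + \sqrt{Q}$ ($U{\left(Q \right)} = -9 + \sqrt{Q + 0} = -9 + \sqrt{Q}$)
$p = -2$ ($p = 2 - 4 = -2$)
$l{\left(R \right)} = -2$
$l{\left(2 - U{\left(2 \right)} \right)} \left(-368\right) = \left(-2\right) \left(-368\right) = 736$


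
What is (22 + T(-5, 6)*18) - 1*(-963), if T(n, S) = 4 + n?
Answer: 967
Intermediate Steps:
(22 + T(-5, 6)*18) - 1*(-963) = (22 + (4 - 5)*18) - 1*(-963) = (22 - 1*18) + 963 = (22 - 18) + 963 = 4 + 963 = 967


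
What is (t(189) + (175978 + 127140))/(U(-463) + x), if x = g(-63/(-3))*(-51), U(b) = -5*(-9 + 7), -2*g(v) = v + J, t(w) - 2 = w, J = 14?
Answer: 606618/1805 ≈ 336.08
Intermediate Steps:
t(w) = 2 + w
g(v) = -7 - v/2 (g(v) = -(v + 14)/2 = -(14 + v)/2 = -7 - v/2)
U(b) = 10 (U(b) = -5*(-2) = 10)
x = 1785/2 (x = (-7 - (-63)/(2*(-3)))*(-51) = (-7 - (-63)*(-1)/(2*3))*(-51) = (-7 - 1/2*21)*(-51) = (-7 - 21/2)*(-51) = -35/2*(-51) = 1785/2 ≈ 892.50)
(t(189) + (175978 + 127140))/(U(-463) + x) = ((2 + 189) + (175978 + 127140))/(10 + 1785/2) = (191 + 303118)/(1805/2) = 303309*(2/1805) = 606618/1805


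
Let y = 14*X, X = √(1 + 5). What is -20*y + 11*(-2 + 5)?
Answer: 33 - 280*√6 ≈ -652.86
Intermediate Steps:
X = √6 ≈ 2.4495
y = 14*√6 ≈ 34.293
-20*y + 11*(-2 + 5) = -280*√6 + 11*(-2 + 5) = -280*√6 + 11*3 = -280*√6 + 33 = 33 - 280*√6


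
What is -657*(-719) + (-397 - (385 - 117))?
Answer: 471718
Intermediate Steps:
-657*(-719) + (-397 - (385 - 117)) = 472383 + (-397 - 1*268) = 472383 + (-397 - 268) = 472383 - 665 = 471718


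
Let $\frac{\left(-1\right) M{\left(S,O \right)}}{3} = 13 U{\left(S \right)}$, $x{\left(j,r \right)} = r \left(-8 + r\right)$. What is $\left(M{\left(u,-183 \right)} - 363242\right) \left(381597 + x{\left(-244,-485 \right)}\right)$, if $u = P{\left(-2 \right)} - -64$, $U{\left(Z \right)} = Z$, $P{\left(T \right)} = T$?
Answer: $-226965893320$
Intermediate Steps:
$u = 62$ ($u = -2 - -64 = -2 + 64 = 62$)
$M{\left(S,O \right)} = - 39 S$ ($M{\left(S,O \right)} = - 3 \cdot 13 S = - 39 S$)
$\left(M{\left(u,-183 \right)} - 363242\right) \left(381597 + x{\left(-244,-485 \right)}\right) = \left(\left(-39\right) 62 - 363242\right) \left(381597 - 485 \left(-8 - 485\right)\right) = \left(-2418 - 363242\right) \left(381597 - -239105\right) = - 365660 \left(381597 + 239105\right) = \left(-365660\right) 620702 = -226965893320$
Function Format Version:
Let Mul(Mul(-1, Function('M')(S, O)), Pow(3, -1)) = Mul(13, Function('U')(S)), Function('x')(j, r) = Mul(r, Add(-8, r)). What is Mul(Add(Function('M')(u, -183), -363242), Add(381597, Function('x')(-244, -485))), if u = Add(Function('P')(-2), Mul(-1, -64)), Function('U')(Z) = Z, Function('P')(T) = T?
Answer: -226965893320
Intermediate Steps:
u = 62 (u = Add(-2, Mul(-1, -64)) = Add(-2, 64) = 62)
Function('M')(S, O) = Mul(-39, S) (Function('M')(S, O) = Mul(-3, Mul(13, S)) = Mul(-39, S))
Mul(Add(Function('M')(u, -183), -363242), Add(381597, Function('x')(-244, -485))) = Mul(Add(Mul(-39, 62), -363242), Add(381597, Mul(-485, Add(-8, -485)))) = Mul(Add(-2418, -363242), Add(381597, Mul(-485, -493))) = Mul(-365660, Add(381597, 239105)) = Mul(-365660, 620702) = -226965893320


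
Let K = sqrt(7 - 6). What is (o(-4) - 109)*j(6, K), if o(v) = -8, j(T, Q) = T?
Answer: -702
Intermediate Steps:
K = 1 (K = sqrt(1) = 1)
(o(-4) - 109)*j(6, K) = (-8 - 109)*6 = -117*6 = -702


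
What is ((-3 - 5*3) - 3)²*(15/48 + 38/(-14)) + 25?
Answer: -16547/16 ≈ -1034.2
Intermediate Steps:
((-3 - 5*3) - 3)²*(15/48 + 38/(-14)) + 25 = ((-3 - 15) - 3)²*(15*(1/48) + 38*(-1/14)) + 25 = (-18 - 3)²*(5/16 - 19/7) + 25 = (-21)²*(-269/112) + 25 = 441*(-269/112) + 25 = -16947/16 + 25 = -16547/16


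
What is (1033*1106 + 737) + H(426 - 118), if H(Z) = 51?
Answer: 1143286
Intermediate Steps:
(1033*1106 + 737) + H(426 - 118) = (1033*1106 + 737) + 51 = (1142498 + 737) + 51 = 1143235 + 51 = 1143286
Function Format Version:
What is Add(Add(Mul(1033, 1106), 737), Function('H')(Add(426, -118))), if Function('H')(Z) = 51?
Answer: 1143286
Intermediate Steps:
Add(Add(Mul(1033, 1106), 737), Function('H')(Add(426, -118))) = Add(Add(Mul(1033, 1106), 737), 51) = Add(Add(1142498, 737), 51) = Add(1143235, 51) = 1143286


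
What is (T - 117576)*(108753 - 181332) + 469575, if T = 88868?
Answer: 2084067507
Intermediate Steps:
(T - 117576)*(108753 - 181332) + 469575 = (88868 - 117576)*(108753 - 181332) + 469575 = -28708*(-72579) + 469575 = 2083597932 + 469575 = 2084067507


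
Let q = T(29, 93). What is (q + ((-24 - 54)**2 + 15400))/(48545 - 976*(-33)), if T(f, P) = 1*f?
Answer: 21513/80753 ≈ 0.26641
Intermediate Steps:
T(f, P) = f
q = 29
(q + ((-24 - 54)**2 + 15400))/(48545 - 976*(-33)) = (29 + ((-24 - 54)**2 + 15400))/(48545 - 976*(-33)) = (29 + ((-78)**2 + 15400))/(48545 + 32208) = (29 + (6084 + 15400))/80753 = (29 + 21484)*(1/80753) = 21513*(1/80753) = 21513/80753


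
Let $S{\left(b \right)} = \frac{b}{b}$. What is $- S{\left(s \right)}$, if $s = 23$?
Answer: $-1$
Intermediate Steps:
$S{\left(b \right)} = 1$
$- S{\left(s \right)} = \left(-1\right) 1 = -1$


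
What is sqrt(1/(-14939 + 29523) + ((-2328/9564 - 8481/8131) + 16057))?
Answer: sqrt(35853164837923018621115998)/47255127844 ≈ 126.71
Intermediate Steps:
sqrt(1/(-14939 + 29523) + ((-2328/9564 - 8481/8131) + 16057)) = sqrt(1/14584 + ((-2328*1/9564 - 8481*1/8131) + 16057)) = sqrt(1/14584 + ((-194/797 - 8481/8131) + 16057)) = sqrt(1/14584 + (-8336771/6480407 + 16057)) = sqrt(1/14584 + 104047558428/6480407) = sqrt(1517429598594359/94510255688) = sqrt(35853164837923018621115998)/47255127844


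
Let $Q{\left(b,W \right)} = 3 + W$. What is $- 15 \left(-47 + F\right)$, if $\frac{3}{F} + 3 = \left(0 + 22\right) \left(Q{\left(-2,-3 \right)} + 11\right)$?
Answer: $\frac{168450}{239} \approx 704.81$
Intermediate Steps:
$F = \frac{3}{239}$ ($F = \frac{3}{-3 + \left(0 + 22\right) \left(\left(3 - 3\right) + 11\right)} = \frac{3}{-3 + 22 \left(0 + 11\right)} = \frac{3}{-3 + 22 \cdot 11} = \frac{3}{-3 + 242} = \frac{3}{239} \approx 0.012552$)
$- 15 \left(-47 + F\right) = - 15 \left(-47 + \frac{3}{239}\right) = \left(-15\right) \left(- \frac{11230}{239}\right) = \frac{168450}{239}$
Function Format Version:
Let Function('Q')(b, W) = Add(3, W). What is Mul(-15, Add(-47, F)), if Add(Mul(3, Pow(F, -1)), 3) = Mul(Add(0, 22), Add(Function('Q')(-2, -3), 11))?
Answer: Rational(168450, 239) ≈ 704.81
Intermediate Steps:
F = Rational(3, 239) (F = Mul(3, Pow(Add(-3, Mul(Add(0, 22), Add(Add(3, -3), 11))), -1)) = Mul(3, Pow(Add(-3, Mul(22, Add(0, 11))), -1)) = Mul(3, Pow(Add(-3, Mul(22, 11)), -1)) = Mul(3, Pow(Add(-3, 242), -1)) = Mul(3, Pow(239, -1)) = Mul(3, Rational(1, 239)) = Rational(3, 239) ≈ 0.012552)
Mul(-15, Add(-47, F)) = Mul(-15, Add(-47, Rational(3, 239))) = Mul(-15, Rational(-11230, 239)) = Rational(168450, 239)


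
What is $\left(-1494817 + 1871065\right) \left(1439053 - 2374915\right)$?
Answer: $-352116205776$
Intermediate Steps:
$\left(-1494817 + 1871065\right) \left(1439053 - 2374915\right) = 376248 \left(-935862\right) = -352116205776$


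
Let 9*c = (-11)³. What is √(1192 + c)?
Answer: √9397/3 ≈ 32.313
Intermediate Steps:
c = -1331/9 (c = (⅑)*(-11)³ = (⅑)*(-1331) = -1331/9 ≈ -147.89)
√(1192 + c) = √(1192 - 1331/9) = √(9397/9) = √9397/3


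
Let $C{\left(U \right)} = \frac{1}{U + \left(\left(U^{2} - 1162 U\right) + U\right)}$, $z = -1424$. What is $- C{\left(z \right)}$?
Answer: $- \frac{1}{3679616} \approx -2.7177 \cdot 10^{-7}$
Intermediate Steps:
$C{\left(U \right)} = \frac{1}{U^{2} - 1160 U}$ ($C{\left(U \right)} = \frac{1}{U + \left(U^{2} - 1161 U\right)} = \frac{1}{U^{2} - 1160 U}$)
$- C{\left(z \right)} = - \frac{1}{\left(-1424\right) \left(-1160 - 1424\right)} = - \frac{-1}{1424 \left(-2584\right)} = - \frac{\left(-1\right) \left(-1\right)}{1424 \cdot 2584} = \left(-1\right) \frac{1}{3679616} = - \frac{1}{3679616}$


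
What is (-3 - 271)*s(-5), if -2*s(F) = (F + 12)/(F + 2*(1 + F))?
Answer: -959/13 ≈ -73.769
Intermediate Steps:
s(F) = -(12 + F)/(2*(2 + 3*F)) (s(F) = -(F + 12)/(2*(F + 2*(1 + F))) = -(12 + F)/(2*(F + (2 + 2*F))) = -(12 + F)/(2*(2 + 3*F)))
(-3 - 271)*s(-5) = (-3 - 271)*((-12 - 1*(-5))/(2*(2 + 3*(-5)))) = -137*(-12 + 5)/(2 - 15) = -137*(-7)/(-13) = -137*(-1)*(-7)/13 = -274*7/26 = -959/13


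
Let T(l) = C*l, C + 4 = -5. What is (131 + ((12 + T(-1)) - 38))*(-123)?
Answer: -14022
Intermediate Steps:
C = -9 (C = -4 - 5 = -9)
T(l) = -9*l
(131 + ((12 + T(-1)) - 38))*(-123) = (131 + ((12 - 9*(-1)) - 38))*(-123) = (131 + ((12 + 9) - 38))*(-123) = (131 + (21 - 38))*(-123) = (131 - 17)*(-123) = 114*(-123) = -14022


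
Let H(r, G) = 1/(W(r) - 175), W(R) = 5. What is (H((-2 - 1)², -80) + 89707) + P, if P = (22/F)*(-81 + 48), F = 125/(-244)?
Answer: 387277621/4250 ≈ 91124.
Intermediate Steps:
H(r, G) = -1/170 (H(r, G) = 1/(5 - 175) = 1/(-170) = -1/170)
F = -125/244 (F = 125*(-1/244) = -125/244 ≈ -0.51229)
P = 177144/125 (P = (22/(-125/244))*(-81 + 48) = (22*(-244/125))*(-33) = -5368/125*(-33) = 177144/125 ≈ 1417.2)
(H((-2 - 1)², -80) + 89707) + P = (-1/170 + 89707) + 177144/125 = 15250189/170 + 177144/125 = 387277621/4250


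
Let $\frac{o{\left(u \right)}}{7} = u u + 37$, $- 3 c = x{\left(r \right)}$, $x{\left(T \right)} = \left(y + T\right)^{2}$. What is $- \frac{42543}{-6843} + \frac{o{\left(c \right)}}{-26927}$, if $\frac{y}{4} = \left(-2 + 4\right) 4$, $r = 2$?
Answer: $- \frac{17905927840}{552784383} \approx -32.392$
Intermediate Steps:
$y = 32$ ($y = 4 \left(-2 + 4\right) 4 = 4 \cdot 2 \cdot 4 = 4 \cdot 8 = 32$)
$x{\left(T \right)} = \left(32 + T\right)^{2}$
$c = - \frac{1156}{3}$ ($c = - \frac{\left(32 + 2\right)^{2}}{3} = - \frac{34^{2}}{3} = \left(- \frac{1}{3}\right) 1156 = - \frac{1156}{3} \approx -385.33$)
$o{\left(u \right)} = 259 + 7 u^{2}$ ($o{\left(u \right)} = 7 \left(u u + 37\right) = 7 \left(u^{2} + 37\right) = 7 \left(37 + u^{2}\right) = 259 + 7 u^{2}$)
$- \frac{42543}{-6843} + \frac{o{\left(c \right)}}{-26927} = - \frac{42543}{-6843} + \frac{259 + 7 \left(- \frac{1156}{3}\right)^{2}}{-26927} = \left(-42543\right) \left(- \frac{1}{6843}\right) + \left(259 + 7 \cdot \frac{1336336}{9}\right) \left(- \frac{1}{26927}\right) = \frac{14181}{2281} + \left(259 + \frac{9354352}{9}\right) \left(- \frac{1}{26927}\right) = \frac{14181}{2281} + \frac{9356683}{9} \left(- \frac{1}{26927}\right) = \frac{14181}{2281} - \frac{9356683}{242343} = - \frac{17905927840}{552784383}$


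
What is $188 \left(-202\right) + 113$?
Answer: $-37863$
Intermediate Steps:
$188 \left(-202\right) + 113 = -37976 + 113 = -37863$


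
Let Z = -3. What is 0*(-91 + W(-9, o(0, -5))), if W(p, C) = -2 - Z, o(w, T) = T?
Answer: 0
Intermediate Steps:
W(p, C) = 1 (W(p, C) = -2 - 1*(-3) = -2 + 3 = 1)
0*(-91 + W(-9, o(0, -5))) = 0*(-91 + 1) = 0*(-90) = 0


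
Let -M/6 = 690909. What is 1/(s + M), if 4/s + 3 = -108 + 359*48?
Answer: -17121/70974317930 ≈ -2.4123e-7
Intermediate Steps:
M = -4145454 (M = -6*690909 = -4145454)
s = 4/17121 (s = 4/(-3 + (-108 + 359*48)) = 4/(-3 + (-108 + 17232)) = 4/(-3 + 17124) = 4/17121 ≈ 0.00023363)
1/(s + M) = 1/(4/17121 - 4145454) = 1/(-70974317930/17121) = -17121/70974317930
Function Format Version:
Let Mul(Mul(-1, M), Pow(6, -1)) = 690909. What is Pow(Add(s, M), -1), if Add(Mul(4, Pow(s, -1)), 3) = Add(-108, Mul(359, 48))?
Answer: Rational(-17121, 70974317930) ≈ -2.4123e-7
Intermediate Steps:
M = -4145454 (M = Mul(-6, 690909) = -4145454)
s = Rational(4, 17121) (s = Mul(4, Pow(Add(-3, Add(-108, Mul(359, 48))), -1)) = Mul(4, Pow(Add(-3, Add(-108, 17232)), -1)) = Mul(4, Pow(Add(-3, 17124), -1)) = Mul(4, Pow(17121, -1)) = Mul(4, Rational(1, 17121)) = Rational(4, 17121) ≈ 0.00023363)
Pow(Add(s, M), -1) = Pow(Add(Rational(4, 17121), -4145454), -1) = Pow(Rational(-70974317930, 17121), -1) = Rational(-17121, 70974317930)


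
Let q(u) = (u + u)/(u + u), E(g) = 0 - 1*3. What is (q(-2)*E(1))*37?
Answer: -111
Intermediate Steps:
E(g) = -3 (E(g) = 0 - 3 = -3)
q(u) = 1 (q(u) = (2*u)/((2*u)) = (2*u)*(1/(2*u)) = 1)
(q(-2)*E(1))*37 = (1*(-3))*37 = -3*37 = -111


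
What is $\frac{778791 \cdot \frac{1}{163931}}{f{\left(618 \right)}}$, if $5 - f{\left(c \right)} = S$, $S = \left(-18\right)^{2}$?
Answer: $- \frac{778791}{52293989} \approx -0.014893$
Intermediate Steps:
$S = 324$
$f{\left(c \right)} = -319$ ($f{\left(c \right)} = 5 - 324 = -319$)
$\frac{778791 \cdot \frac{1}{163931}}{f{\left(618 \right)}} = \frac{778791 \cdot \frac{1}{163931}}{-319} = 778791 \cdot \frac{1}{163931} \left(- \frac{1}{319}\right) = \frac{778791}{163931} \left(- \frac{1}{319}\right) = - \frac{778791}{52293989}$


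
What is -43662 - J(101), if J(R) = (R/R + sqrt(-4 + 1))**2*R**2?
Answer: -23260 - 20402*I*sqrt(3) ≈ -23260.0 - 35337.0*I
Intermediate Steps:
J(R) = R**2*(1 + I*sqrt(3))**2 (J(R) = (1 + sqrt(-3))**2*R**2 = (1 + I*sqrt(3))**2*R**2 = R**2*(1 + I*sqrt(3))**2)
-43662 - J(101) = -43662 - 101**2*(1 + I*sqrt(3))**2 = -43662 - 10201*(1 + I*sqrt(3))**2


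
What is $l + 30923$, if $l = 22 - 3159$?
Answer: $27786$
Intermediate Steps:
$l = -3137$ ($l = 22 - 3159 = -3137$)
$l + 30923 = -3137 + 30923 = 27786$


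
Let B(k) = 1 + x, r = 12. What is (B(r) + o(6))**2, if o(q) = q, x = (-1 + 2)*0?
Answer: 49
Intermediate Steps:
x = 0 (x = 1*0 = 0)
B(k) = 1 (B(k) = 1 + 0 = 1)
(B(r) + o(6))**2 = (1 + 6)**2 = 7**2 = 49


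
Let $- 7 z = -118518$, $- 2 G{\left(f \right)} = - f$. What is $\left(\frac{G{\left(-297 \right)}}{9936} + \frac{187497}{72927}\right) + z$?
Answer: $\frac{706925304229}{41746656} \approx 16934.0$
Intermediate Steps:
$G{\left(f \right)} = \frac{f}{2}$ ($G{\left(f \right)} = - \frac{\left(-1\right) f}{2} = \frac{f}{2}$)
$z = \frac{118518}{7}$ ($z = \left(- \frac{1}{7}\right) \left(-118518\right) = \frac{118518}{7} \approx 16931.0$)
$\left(\frac{G{\left(-297 \right)}}{9936} + \frac{187497}{72927}\right) + z = \left(\frac{\frac{1}{2} \left(-297\right)}{9936} + \frac{187497}{72927}\right) + \frac{118518}{7} = \left(\left(- \frac{297}{2}\right) \frac{1}{9936} + 187497 \cdot \frac{1}{72927}\right) + \frac{118518}{7} = \left(- \frac{11}{736} + \frac{20833}{8103}\right) + \frac{118518}{7} = \frac{15243955}{5963808} + \frac{118518}{7} = \frac{706925304229}{41746656}$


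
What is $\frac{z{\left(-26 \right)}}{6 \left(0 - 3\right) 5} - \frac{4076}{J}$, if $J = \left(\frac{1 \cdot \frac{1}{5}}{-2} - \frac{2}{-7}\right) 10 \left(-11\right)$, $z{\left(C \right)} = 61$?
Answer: $\frac{2559157}{12870} \approx 198.85$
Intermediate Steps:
$J = - \frac{143}{7}$ ($J = \left(1 \cdot \frac{1}{5} \left(- \frac{1}{2}\right) - - \frac{2}{7}\right) 10 \left(-11\right) = \left(\frac{1}{5} \left(- \frac{1}{2}\right) + \frac{2}{7}\right) 10 \left(-11\right) = \left(- \frac{1}{10} + \frac{2}{7}\right) 10 \left(-11\right) = \frac{13}{70} \cdot 10 \left(-11\right) = \frac{13}{7} \left(-11\right) = - \frac{143}{7} \approx -20.429$)
$\frac{z{\left(-26 \right)}}{6 \left(0 - 3\right) 5} - \frac{4076}{J} = \frac{61}{6 \left(0 - 3\right) 5} - \frac{4076}{- \frac{143}{7}} = \frac{61}{6 \left(\left(-3\right) 5\right)} - - \frac{28532}{143} = \frac{61}{6 \left(-15\right)} + \frac{28532}{143} = \frac{61}{-90} + \frac{28532}{143} = 61 \left(- \frac{1}{90}\right) + \frac{28532}{143} = - \frac{61}{90} + \frac{28532}{143} = \frac{2559157}{12870}$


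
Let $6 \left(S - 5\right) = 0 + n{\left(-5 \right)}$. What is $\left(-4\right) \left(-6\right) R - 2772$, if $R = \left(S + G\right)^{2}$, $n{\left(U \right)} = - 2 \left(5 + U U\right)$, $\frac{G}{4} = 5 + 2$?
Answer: $9924$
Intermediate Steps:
$G = 28$ ($G = 4 \left(5 + 2\right) = 4 \cdot 7 = 28$)
$n{\left(U \right)} = -10 - 2 U^{2}$ ($n{\left(U \right)} = - 2 \left(5 + U^{2}\right) = -10 - 2 U^{2}$)
$S = -5$ ($S = 5 + \frac{0 - \left(10 + 2 \left(-5\right)^{2}\right)}{6} = 5 + \frac{0 - 60}{6} = 5 + \frac{1}{6} \left(-60\right) = 5 - 10 = -5$)
$R = 529$ ($R = \left(-5 + 28\right)^{2} = 23^{2} = 529$)
$\left(-4\right) \left(-6\right) R - 2772 = \left(-4\right) \left(-6\right) 529 - 2772 = 24 \cdot 529 - 2772 = 12696 - 2772 = 9924$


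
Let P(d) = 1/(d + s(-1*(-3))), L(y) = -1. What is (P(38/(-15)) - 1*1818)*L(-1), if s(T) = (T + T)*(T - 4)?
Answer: 232719/128 ≈ 1818.1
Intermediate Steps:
s(T) = 2*T*(-4 + T) (s(T) = (2*T)*(-4 + T) = 2*T*(-4 + T))
P(d) = 1/(-6 + d) (P(d) = 1/(d + 2*(-1*(-3))*(-4 - 1*(-3))) = 1/(d + 2*3*(-4 + 3)) = 1/(d + 2*3*(-1)) = 1/(d - 6) = 1/(-6 + d))
(P(38/(-15)) - 1*1818)*L(-1) = (1/(-6 + 38/(-15)) - 1*1818)*(-1) = (1/(-6 + 38*(-1/15)) - 1818)*(-1) = (1/(-6 - 38/15) - 1818)*(-1) = (1/(-128/15) - 1818)*(-1) = (-15/128 - 1818)*(-1) = -232719/128*(-1) = 232719/128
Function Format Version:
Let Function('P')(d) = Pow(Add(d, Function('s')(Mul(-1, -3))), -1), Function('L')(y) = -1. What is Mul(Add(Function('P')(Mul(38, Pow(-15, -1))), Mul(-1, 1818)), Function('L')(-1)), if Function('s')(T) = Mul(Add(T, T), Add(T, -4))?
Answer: Rational(232719, 128) ≈ 1818.1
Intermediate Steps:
Function('s')(T) = Mul(2, T, Add(-4, T)) (Function('s')(T) = Mul(Mul(2, T), Add(-4, T)) = Mul(2, T, Add(-4, T)))
Function('P')(d) = Pow(Add(-6, d), -1) (Function('P')(d) = Pow(Add(d, Mul(2, Mul(-1, -3), Add(-4, Mul(-1, -3)))), -1) = Pow(Add(d, Mul(2, 3, Add(-4, 3))), -1) = Pow(Add(d, Mul(2, 3, -1)), -1) = Pow(Add(d, -6), -1) = Pow(Add(-6, d), -1))
Mul(Add(Function('P')(Mul(38, Pow(-15, -1))), Mul(-1, 1818)), Function('L')(-1)) = Mul(Add(Pow(Add(-6, Mul(38, Pow(-15, -1))), -1), Mul(-1, 1818)), -1) = Mul(Add(Pow(Add(-6, Mul(38, Rational(-1, 15))), -1), -1818), -1) = Mul(Add(Pow(Add(-6, Rational(-38, 15)), -1), -1818), -1) = Mul(Add(Pow(Rational(-128, 15), -1), -1818), -1) = Mul(Add(Rational(-15, 128), -1818), -1) = Mul(Rational(-232719, 128), -1) = Rational(232719, 128)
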